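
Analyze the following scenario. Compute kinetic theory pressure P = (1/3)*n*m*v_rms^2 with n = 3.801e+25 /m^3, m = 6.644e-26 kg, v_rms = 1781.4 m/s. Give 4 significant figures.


Step 1: v_rms^2 = 1781.4^2 = 3.173e+06
Step 2: n*m = 3.801e+25*6.644e-26 = 2.525
Step 3: P = (1/3)*2.525*3.173e+06 = 2.671e+06 Pa

2.671e+06


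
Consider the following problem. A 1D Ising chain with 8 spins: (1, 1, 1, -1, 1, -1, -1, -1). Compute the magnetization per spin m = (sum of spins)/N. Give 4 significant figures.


Step 1: Count up spins (+1): 4, down spins (-1): 4
Step 2: Total magnetization M = 4 - 4 = 0
Step 3: m = M/N = 0/8 = 0

0


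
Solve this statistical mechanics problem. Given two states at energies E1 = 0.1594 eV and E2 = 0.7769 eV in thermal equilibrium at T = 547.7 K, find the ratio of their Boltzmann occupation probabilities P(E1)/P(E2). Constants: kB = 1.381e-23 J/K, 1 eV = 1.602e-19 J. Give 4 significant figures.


Step 1: Compute energy difference dE = E1 - E2 = 0.1594 - 0.7769 = -0.6175 eV
Step 2: Convert to Joules: dE_J = -0.6175 * 1.602e-19 = -9.892e-20 J
Step 3: Compute exponent = -dE_J / (kB * T) = -(-9.892e-20) / (1.381e-23 * 547.7) = 13.08
Step 4: P(E1)/P(E2) = exp(13.08) = 4.786e+05

4.786e+05


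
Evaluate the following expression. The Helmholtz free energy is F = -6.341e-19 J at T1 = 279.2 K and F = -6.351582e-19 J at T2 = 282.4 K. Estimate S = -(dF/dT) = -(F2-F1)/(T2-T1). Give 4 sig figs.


Step 1: dF = F2 - F1 = -6.351582e-19 - (-6.341e-19) = -1.0582e-21 J
Step 2: dT = T2 - T1 = 282.4 - 279.2 = 3.2 K
Step 3: S = -dF/dT = -(-1.0582e-21)/3.2 = 3.307e-22 J/K

3.307e-22


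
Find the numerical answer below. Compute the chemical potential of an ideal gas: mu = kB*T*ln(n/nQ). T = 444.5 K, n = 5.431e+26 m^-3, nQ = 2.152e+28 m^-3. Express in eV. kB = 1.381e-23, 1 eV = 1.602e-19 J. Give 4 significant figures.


Step 1: n/nQ = 5.431e+26/2.152e+28 = 0.02524
Step 2: ln(n/nQ) = -3.679
Step 3: mu = kB*T*ln(n/nQ) = 6.139e-21*-3.679 = -2.259e-20 J
Step 4: Convert to eV: -2.259e-20/1.602e-19 = -0.141 eV

-0.141


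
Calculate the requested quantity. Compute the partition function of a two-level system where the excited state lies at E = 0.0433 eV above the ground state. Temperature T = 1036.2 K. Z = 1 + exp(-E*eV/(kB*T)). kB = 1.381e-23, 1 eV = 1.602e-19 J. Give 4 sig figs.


Step 1: Compute beta*E = E*eV/(kB*T) = 0.0433*1.602e-19/(1.381e-23*1036.2) = 0.4847
Step 2: exp(-beta*E) = exp(-0.4847) = 0.6159
Step 3: Z = 1 + 0.6159 = 1.616

1.616


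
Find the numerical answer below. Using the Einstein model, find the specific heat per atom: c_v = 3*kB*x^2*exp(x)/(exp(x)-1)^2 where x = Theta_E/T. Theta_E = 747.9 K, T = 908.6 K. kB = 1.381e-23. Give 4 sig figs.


Step 1: x = Theta_E/T = 747.9/908.6 = 0.8231
Step 2: x^2 = 0.6776
Step 3: exp(x) = 2.278
Step 4: c_v = 3*1.381e-23*0.6776*2.278/(2.278-1)^2 = 3.917e-23

3.917e-23


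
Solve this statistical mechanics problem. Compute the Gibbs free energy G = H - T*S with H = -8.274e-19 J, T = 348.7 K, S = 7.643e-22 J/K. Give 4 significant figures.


Step 1: T*S = 348.7 * 7.643e-22 = 2.665e-19 J
Step 2: G = H - T*S = -8.274e-19 - 2.665e-19
Step 3: G = -1.094e-18 J

-1.094e-18


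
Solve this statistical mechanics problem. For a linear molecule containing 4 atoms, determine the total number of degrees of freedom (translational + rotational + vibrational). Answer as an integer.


Step 1: Translational DOF = 3
Step 2: Rotational DOF (linear) = 2
Step 3: Vibrational DOF = 3*4 - 5 = 7
Step 4: Total = 3 + 2 + 7 = 12

12


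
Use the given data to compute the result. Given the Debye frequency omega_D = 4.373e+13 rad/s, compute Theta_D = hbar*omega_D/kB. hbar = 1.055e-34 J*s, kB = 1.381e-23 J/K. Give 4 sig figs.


Step 1: hbar*omega_D = 1.055e-34 * 4.373e+13 = 4.614e-21 J
Step 2: Theta_D = 4.614e-21 / 1.381e-23
Step 3: Theta_D = 334.1 K

334.1


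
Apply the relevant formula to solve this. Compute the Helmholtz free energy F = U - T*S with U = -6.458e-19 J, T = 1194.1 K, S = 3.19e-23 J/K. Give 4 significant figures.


Step 1: T*S = 1194.1 * 3.19e-23 = 3.809e-20 J
Step 2: F = U - T*S = -6.458e-19 - 3.809e-20
Step 3: F = -6.839e-19 J

-6.839e-19


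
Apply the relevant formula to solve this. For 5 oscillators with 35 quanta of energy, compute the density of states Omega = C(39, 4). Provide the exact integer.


Step 1: Use binomial coefficient C(39, 4)
Step 2: Numerator = 39! / 35!
Step 3: Denominator = 4!
Step 4: Omega = 82251

82251


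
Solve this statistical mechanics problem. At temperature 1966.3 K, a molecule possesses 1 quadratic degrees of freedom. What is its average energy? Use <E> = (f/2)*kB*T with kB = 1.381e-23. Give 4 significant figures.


Step 1: f/2 = 1/2 = 0.5
Step 2: kB*T = 1.381e-23 * 1966.3 = 2.715e-20
Step 3: <E> = 0.5 * 2.715e-20 = 1.358e-20 J

1.358e-20


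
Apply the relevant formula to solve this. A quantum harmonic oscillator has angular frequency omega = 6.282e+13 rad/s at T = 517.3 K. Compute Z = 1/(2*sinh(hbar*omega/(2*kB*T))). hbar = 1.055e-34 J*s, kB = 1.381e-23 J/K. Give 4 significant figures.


Step 1: Compute x = hbar*omega/(kB*T) = 1.055e-34*6.282e+13/(1.381e-23*517.3) = 0.9277
Step 2: x/2 = 0.4639
Step 3: sinh(x/2) = 0.4807
Step 4: Z = 1/(2*0.4807) = 1.04

1.04


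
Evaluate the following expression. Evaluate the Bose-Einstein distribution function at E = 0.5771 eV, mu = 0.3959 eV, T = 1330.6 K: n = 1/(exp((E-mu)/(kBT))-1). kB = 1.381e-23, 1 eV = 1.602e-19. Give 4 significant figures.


Step 1: (E - mu) = 0.1812 eV
Step 2: x = (E-mu)*eV/(kB*T) = 0.1812*1.602e-19/(1.381e-23*1330.6) = 1.58
Step 3: exp(x) = 4.854
Step 4: n = 1/(exp(x)-1) = 0.2595

0.2595


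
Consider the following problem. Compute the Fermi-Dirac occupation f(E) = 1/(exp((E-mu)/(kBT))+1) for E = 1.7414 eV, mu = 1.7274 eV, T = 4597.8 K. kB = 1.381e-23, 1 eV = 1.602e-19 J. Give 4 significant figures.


Step 1: (E - mu) = 1.7414 - 1.7274 = 0.014 eV
Step 2: Convert: (E-mu)*eV = 2.243e-21 J
Step 3: x = (E-mu)*eV/(kB*T) = 0.03532
Step 4: f = 1/(exp(0.03532)+1) = 0.4912

0.4912


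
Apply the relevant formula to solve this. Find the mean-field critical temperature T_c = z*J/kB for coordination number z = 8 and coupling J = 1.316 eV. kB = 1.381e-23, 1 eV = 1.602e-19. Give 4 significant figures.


Step 1: z*J = 8*1.316 = 10.53 eV
Step 2: Convert to Joules: 10.53*1.602e-19 = 1.687e-18 J
Step 3: T_c = 1.687e-18 / 1.381e-23 = 1.221e+05 K

1.221e+05


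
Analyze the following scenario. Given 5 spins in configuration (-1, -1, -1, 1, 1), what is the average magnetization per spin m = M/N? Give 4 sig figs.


Step 1: Count up spins (+1): 2, down spins (-1): 3
Step 2: Total magnetization M = 2 - 3 = -1
Step 3: m = M/N = -1/5 = -0.2

-0.2


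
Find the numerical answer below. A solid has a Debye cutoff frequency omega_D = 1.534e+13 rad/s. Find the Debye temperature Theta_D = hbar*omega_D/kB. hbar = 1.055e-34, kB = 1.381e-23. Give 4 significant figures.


Step 1: hbar*omega_D = 1.055e-34 * 1.534e+13 = 1.618e-21 J
Step 2: Theta_D = 1.618e-21 / 1.381e-23
Step 3: Theta_D = 117.2 K

117.2


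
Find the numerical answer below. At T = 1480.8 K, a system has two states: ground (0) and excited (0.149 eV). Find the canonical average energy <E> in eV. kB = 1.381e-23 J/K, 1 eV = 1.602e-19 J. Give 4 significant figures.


Step 1: beta*E = 0.149*1.602e-19/(1.381e-23*1480.8) = 1.167
Step 2: exp(-beta*E) = 0.3112
Step 3: <E> = 0.149*0.3112/(1+0.3112) = 0.03537 eV

0.03537


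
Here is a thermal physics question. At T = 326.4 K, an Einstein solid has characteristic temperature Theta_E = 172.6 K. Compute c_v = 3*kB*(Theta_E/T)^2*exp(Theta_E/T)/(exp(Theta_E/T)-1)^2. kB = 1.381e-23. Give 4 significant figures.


Step 1: x = Theta_E/T = 172.6/326.4 = 0.5288
Step 2: x^2 = 0.2796
Step 3: exp(x) = 1.697
Step 4: c_v = 3*1.381e-23*0.2796*1.697/(1.697-1)^2 = 4.048e-23

4.048e-23


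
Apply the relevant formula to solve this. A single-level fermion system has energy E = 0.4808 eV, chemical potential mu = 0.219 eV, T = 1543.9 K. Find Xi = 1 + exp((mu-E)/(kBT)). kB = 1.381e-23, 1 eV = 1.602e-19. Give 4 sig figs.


Step 1: (mu - E) = 0.219 - 0.4808 = -0.2618 eV
Step 2: x = (mu-E)*eV/(kB*T) = -0.2618*1.602e-19/(1.381e-23*1543.9) = -1.967
Step 3: exp(x) = 0.1399
Step 4: Xi = 1 + 0.1399 = 1.14

1.14


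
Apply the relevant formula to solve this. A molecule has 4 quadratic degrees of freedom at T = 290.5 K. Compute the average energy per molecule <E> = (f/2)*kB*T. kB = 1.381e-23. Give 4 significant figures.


Step 1: f/2 = 4/2 = 2
Step 2: kB*T = 1.381e-23 * 290.5 = 4.012e-21
Step 3: <E> = 2 * 4.012e-21 = 8.024e-21 J

8.024e-21


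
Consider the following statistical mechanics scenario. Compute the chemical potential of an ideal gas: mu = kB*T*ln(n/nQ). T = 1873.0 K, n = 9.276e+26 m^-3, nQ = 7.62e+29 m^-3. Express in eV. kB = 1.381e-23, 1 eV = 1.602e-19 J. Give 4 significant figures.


Step 1: n/nQ = 9.276e+26/7.62e+29 = 0.001217
Step 2: ln(n/nQ) = -6.711
Step 3: mu = kB*T*ln(n/nQ) = 2.587e-20*-6.711 = -1.736e-19 J
Step 4: Convert to eV: -1.736e-19/1.602e-19 = -1.084 eV

-1.084


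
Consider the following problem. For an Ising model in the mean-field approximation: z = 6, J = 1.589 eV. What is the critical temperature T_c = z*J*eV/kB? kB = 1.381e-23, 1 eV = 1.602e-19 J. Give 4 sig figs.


Step 1: z*J = 6*1.589 = 9.534 eV
Step 2: Convert to Joules: 9.534*1.602e-19 = 1.527e-18 J
Step 3: T_c = 1.527e-18 / 1.381e-23 = 1.106e+05 K

1.106e+05


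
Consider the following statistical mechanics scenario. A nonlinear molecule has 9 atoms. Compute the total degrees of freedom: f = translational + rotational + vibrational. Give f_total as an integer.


Step 1: Translational DOF = 3
Step 2: Rotational DOF (nonlinear) = 3
Step 3: Vibrational DOF = 3*9 - 6 = 21
Step 4: Total = 3 + 3 + 21 = 27

27


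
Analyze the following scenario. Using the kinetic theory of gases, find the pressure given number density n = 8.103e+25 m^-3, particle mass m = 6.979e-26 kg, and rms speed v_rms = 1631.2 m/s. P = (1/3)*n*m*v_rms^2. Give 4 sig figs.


Step 1: v_rms^2 = 1631.2^2 = 2.661e+06
Step 2: n*m = 8.103e+25*6.979e-26 = 5.655
Step 3: P = (1/3)*5.655*2.661e+06 = 5.016e+06 Pa

5.016e+06


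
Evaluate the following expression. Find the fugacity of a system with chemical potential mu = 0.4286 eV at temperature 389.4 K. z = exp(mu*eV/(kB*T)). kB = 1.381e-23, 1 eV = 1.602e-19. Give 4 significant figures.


Step 1: Convert mu to Joules: 0.4286*1.602e-19 = 6.866e-20 J
Step 2: kB*T = 1.381e-23*389.4 = 5.378e-21 J
Step 3: mu/(kB*T) = 12.77
Step 4: z = exp(12.77) = 3.508e+05

3.508e+05


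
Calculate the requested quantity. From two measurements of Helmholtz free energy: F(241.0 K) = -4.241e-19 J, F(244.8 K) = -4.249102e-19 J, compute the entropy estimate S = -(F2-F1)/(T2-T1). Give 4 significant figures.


Step 1: dF = F2 - F1 = -4.249102e-19 - (-4.241e-19) = -8.102e-22 J
Step 2: dT = T2 - T1 = 244.8 - 241.0 = 3.8 K
Step 3: S = -dF/dT = -(-8.102e-22)/3.8 = 2.132e-22 J/K

2.132e-22


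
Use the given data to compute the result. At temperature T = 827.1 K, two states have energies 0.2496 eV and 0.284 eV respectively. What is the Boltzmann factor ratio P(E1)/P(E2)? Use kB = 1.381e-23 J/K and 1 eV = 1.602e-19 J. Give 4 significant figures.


Step 1: Compute energy difference dE = E1 - E2 = 0.2496 - 0.284 = -0.0344 eV
Step 2: Convert to Joules: dE_J = -0.0344 * 1.602e-19 = -5.511e-21 J
Step 3: Compute exponent = -dE_J / (kB * T) = -(-5.511e-21) / (1.381e-23 * 827.1) = 0.4825
Step 4: P(E1)/P(E2) = exp(0.4825) = 1.62

1.62


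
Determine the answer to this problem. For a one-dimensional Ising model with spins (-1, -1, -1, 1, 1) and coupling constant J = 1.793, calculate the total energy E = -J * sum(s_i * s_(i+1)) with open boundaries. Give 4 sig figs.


Step 1: Nearest-neighbor products: 1, 1, -1, 1
Step 2: Sum of products = 2
Step 3: E = -1.793 * 2 = -3.586

-3.586


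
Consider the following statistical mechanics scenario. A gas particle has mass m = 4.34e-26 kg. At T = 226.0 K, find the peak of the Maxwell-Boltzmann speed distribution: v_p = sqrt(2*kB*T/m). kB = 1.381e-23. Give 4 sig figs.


Step 1: Numerator = 2*kB*T = 2*1.381e-23*226.0 = 6.242e-21
Step 2: Ratio = 6.242e-21 / 4.34e-26 = 1.438e+05
Step 3: v_p = sqrt(1.438e+05) = 379.2 m/s

379.2


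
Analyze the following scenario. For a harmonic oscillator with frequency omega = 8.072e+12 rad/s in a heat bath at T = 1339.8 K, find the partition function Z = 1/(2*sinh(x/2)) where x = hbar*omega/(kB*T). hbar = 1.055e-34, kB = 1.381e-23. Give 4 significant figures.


Step 1: Compute x = hbar*omega/(kB*T) = 1.055e-34*8.072e+12/(1.381e-23*1339.8) = 0.04603
Step 2: x/2 = 0.02301
Step 3: sinh(x/2) = 0.02301
Step 4: Z = 1/(2*0.02301) = 21.73

21.73


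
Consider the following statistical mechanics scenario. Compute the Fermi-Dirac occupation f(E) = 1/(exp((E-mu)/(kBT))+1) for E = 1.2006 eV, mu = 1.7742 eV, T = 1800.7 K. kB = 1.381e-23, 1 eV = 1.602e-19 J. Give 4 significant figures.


Step 1: (E - mu) = 1.2006 - 1.7742 = -0.5736 eV
Step 2: Convert: (E-mu)*eV = -9.189e-20 J
Step 3: x = (E-mu)*eV/(kB*T) = -3.695
Step 4: f = 1/(exp(-3.695)+1) = 0.9758

0.9758


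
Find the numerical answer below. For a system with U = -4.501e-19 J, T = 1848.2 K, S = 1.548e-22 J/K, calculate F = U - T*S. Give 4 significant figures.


Step 1: T*S = 1848.2 * 1.548e-22 = 2.861e-19 J
Step 2: F = U - T*S = -4.501e-19 - 2.861e-19
Step 3: F = -7.362e-19 J

-7.362e-19


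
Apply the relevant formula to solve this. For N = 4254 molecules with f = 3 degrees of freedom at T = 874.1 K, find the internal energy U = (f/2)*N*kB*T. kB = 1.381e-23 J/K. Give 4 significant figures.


Step 1: f/2 = 3/2 = 1.5
Step 2: N*kB*T = 4254*1.381e-23*874.1 = 5.135e-17
Step 3: U = 1.5 * 5.135e-17 = 7.703e-17 J

7.703e-17


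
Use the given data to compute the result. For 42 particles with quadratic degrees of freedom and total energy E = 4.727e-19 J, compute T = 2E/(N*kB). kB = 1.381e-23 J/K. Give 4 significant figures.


Step 1: Numerator = 2*E = 2*4.727e-19 = 9.454e-19 J
Step 2: Denominator = N*kB = 42*1.381e-23 = 5.8e-22
Step 3: T = 9.454e-19 / 5.8e-22 = 1630 K

1630


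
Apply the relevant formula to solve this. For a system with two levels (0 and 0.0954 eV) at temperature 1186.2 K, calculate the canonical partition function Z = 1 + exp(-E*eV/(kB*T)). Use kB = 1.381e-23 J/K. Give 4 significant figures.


Step 1: Compute beta*E = E*eV/(kB*T) = 0.0954*1.602e-19/(1.381e-23*1186.2) = 0.933
Step 2: exp(-beta*E) = exp(-0.933) = 0.3934
Step 3: Z = 1 + 0.3934 = 1.393

1.393


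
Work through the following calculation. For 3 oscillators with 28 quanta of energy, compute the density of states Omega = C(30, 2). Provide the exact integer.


Step 1: Use binomial coefficient C(30, 2)
Step 2: Numerator = 30! / 28!
Step 3: Denominator = 2!
Step 4: Omega = 435

435


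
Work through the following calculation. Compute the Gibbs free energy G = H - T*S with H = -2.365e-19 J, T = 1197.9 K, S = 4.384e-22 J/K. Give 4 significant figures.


Step 1: T*S = 1197.9 * 4.384e-22 = 5.252e-19 J
Step 2: G = H - T*S = -2.365e-19 - 5.252e-19
Step 3: G = -7.617e-19 J

-7.617e-19


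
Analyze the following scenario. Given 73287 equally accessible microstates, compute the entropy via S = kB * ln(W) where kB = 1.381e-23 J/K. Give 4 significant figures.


Step 1: ln(W) = ln(73287) = 11.2
Step 2: S = kB * ln(W) = 1.381e-23 * 11.2
Step 3: S = 1.547e-22 J/K

1.547e-22


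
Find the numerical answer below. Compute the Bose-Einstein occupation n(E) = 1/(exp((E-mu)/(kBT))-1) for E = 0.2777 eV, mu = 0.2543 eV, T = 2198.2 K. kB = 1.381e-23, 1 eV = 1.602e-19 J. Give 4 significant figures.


Step 1: (E - mu) = 0.0234 eV
Step 2: x = (E-mu)*eV/(kB*T) = 0.0234*1.602e-19/(1.381e-23*2198.2) = 0.1235
Step 3: exp(x) = 1.131
Step 4: n = 1/(exp(x)-1) = 7.608

7.608


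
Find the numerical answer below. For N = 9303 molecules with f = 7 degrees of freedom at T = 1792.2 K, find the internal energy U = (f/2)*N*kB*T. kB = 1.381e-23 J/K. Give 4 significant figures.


Step 1: f/2 = 7/2 = 3.5
Step 2: N*kB*T = 9303*1.381e-23*1792.2 = 2.303e-16
Step 3: U = 3.5 * 2.303e-16 = 8.059e-16 J

8.059e-16


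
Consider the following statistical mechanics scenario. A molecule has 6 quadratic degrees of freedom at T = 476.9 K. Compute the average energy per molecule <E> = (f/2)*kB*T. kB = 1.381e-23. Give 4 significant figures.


Step 1: f/2 = 6/2 = 3
Step 2: kB*T = 1.381e-23 * 476.9 = 6.586e-21
Step 3: <E> = 3 * 6.586e-21 = 1.976e-20 J

1.976e-20


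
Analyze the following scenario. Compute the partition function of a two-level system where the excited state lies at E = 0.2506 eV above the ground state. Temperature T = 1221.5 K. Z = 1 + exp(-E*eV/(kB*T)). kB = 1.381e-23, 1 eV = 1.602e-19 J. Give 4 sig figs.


Step 1: Compute beta*E = E*eV/(kB*T) = 0.2506*1.602e-19/(1.381e-23*1221.5) = 2.38
Step 2: exp(-beta*E) = exp(-2.38) = 0.09256
Step 3: Z = 1 + 0.09256 = 1.093

1.093


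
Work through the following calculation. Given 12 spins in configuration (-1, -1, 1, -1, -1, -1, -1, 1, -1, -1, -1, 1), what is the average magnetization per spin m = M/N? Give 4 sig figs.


Step 1: Count up spins (+1): 3, down spins (-1): 9
Step 2: Total magnetization M = 3 - 9 = -6
Step 3: m = M/N = -6/12 = -0.5

-0.5


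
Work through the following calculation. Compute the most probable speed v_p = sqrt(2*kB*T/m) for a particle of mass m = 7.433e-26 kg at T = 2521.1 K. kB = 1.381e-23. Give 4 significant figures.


Step 1: Numerator = 2*kB*T = 2*1.381e-23*2521.1 = 6.963e-20
Step 2: Ratio = 6.963e-20 / 7.433e-26 = 9.368e+05
Step 3: v_p = sqrt(9.368e+05) = 967.9 m/s

967.9


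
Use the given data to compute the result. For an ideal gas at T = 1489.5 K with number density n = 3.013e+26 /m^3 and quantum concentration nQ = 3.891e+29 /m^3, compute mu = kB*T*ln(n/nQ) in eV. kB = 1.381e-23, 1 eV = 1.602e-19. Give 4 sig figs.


Step 1: n/nQ = 3.013e+26/3.891e+29 = 0.0007744
Step 2: ln(n/nQ) = -7.163
Step 3: mu = kB*T*ln(n/nQ) = 2.057e-20*-7.163 = -1.474e-19 J
Step 4: Convert to eV: -1.474e-19/1.602e-19 = -0.9198 eV

-0.9198


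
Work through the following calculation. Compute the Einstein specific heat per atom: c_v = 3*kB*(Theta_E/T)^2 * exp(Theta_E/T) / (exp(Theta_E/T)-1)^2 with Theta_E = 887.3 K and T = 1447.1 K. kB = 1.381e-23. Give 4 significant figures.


Step 1: x = Theta_E/T = 887.3/1447.1 = 0.6132
Step 2: x^2 = 0.376
Step 3: exp(x) = 1.846
Step 4: c_v = 3*1.381e-23*0.376*1.846/(1.846-1)^2 = 4.016e-23

4.016e-23


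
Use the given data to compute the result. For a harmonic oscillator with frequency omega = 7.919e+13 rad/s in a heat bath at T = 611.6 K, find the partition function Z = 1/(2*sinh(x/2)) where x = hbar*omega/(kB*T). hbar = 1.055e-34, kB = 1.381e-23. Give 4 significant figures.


Step 1: Compute x = hbar*omega/(kB*T) = 1.055e-34*7.919e+13/(1.381e-23*611.6) = 0.9891
Step 2: x/2 = 0.4946
Step 3: sinh(x/2) = 0.515
Step 4: Z = 1/(2*0.515) = 0.9709

0.9709


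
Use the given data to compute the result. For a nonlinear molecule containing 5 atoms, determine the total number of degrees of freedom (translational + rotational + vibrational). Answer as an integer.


Step 1: Translational DOF = 3
Step 2: Rotational DOF (nonlinear) = 3
Step 3: Vibrational DOF = 3*5 - 6 = 9
Step 4: Total = 3 + 3 + 9 = 15

15


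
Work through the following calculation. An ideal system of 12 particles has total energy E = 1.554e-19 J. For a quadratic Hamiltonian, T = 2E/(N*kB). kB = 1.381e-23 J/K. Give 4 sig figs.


Step 1: Numerator = 2*E = 2*1.554e-19 = 3.108e-19 J
Step 2: Denominator = N*kB = 12*1.381e-23 = 1.657e-22
Step 3: T = 3.108e-19 / 1.657e-22 = 1875 K

1875


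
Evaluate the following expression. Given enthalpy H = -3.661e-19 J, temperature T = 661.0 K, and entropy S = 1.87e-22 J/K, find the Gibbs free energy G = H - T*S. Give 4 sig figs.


Step 1: T*S = 661.0 * 1.87e-22 = 1.236e-19 J
Step 2: G = H - T*S = -3.661e-19 - 1.236e-19
Step 3: G = -4.897e-19 J

-4.897e-19


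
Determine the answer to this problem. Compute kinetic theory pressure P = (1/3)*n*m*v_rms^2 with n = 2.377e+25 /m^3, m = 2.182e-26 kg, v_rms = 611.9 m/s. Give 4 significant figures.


Step 1: v_rms^2 = 611.9^2 = 3.744e+05
Step 2: n*m = 2.377e+25*2.182e-26 = 0.5187
Step 3: P = (1/3)*0.5187*3.744e+05 = 6.473e+04 Pa

6.473e+04


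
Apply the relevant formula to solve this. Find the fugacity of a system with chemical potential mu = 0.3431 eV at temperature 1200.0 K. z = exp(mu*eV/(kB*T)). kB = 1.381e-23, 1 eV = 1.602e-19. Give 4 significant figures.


Step 1: Convert mu to Joules: 0.3431*1.602e-19 = 5.496e-20 J
Step 2: kB*T = 1.381e-23*1200.0 = 1.657e-20 J
Step 3: mu/(kB*T) = 3.317
Step 4: z = exp(3.317) = 27.57

27.57


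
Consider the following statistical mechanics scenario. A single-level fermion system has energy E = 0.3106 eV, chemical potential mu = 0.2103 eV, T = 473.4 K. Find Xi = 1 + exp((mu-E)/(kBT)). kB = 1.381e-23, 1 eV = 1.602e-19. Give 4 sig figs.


Step 1: (mu - E) = 0.2103 - 0.3106 = -0.1003 eV
Step 2: x = (mu-E)*eV/(kB*T) = -0.1003*1.602e-19/(1.381e-23*473.4) = -2.458
Step 3: exp(x) = 0.08563
Step 4: Xi = 1 + 0.08563 = 1.086

1.086


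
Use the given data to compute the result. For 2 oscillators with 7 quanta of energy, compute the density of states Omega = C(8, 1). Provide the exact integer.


Step 1: Use binomial coefficient C(8, 1)
Step 2: Numerator = 8! / 7!
Step 3: Denominator = 1!
Step 4: Omega = 8

8


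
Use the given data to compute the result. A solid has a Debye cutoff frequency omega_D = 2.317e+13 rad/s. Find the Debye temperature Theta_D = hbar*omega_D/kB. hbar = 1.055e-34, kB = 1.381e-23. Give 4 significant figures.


Step 1: hbar*omega_D = 1.055e-34 * 2.317e+13 = 2.444e-21 J
Step 2: Theta_D = 2.444e-21 / 1.381e-23
Step 3: Theta_D = 177 K

177


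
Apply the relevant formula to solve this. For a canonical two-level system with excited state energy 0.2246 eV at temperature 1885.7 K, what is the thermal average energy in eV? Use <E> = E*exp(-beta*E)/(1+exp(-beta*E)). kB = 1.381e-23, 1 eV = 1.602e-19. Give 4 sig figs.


Step 1: beta*E = 0.2246*1.602e-19/(1.381e-23*1885.7) = 1.382
Step 2: exp(-beta*E) = 0.2512
Step 3: <E> = 0.2246*0.2512/(1+0.2512) = 0.04509 eV

0.04509


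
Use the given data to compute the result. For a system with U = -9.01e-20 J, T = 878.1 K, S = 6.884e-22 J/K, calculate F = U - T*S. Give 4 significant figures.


Step 1: T*S = 878.1 * 6.884e-22 = 6.045e-19 J
Step 2: F = U - T*S = -9.01e-20 - 6.045e-19
Step 3: F = -6.946e-19 J

-6.946e-19


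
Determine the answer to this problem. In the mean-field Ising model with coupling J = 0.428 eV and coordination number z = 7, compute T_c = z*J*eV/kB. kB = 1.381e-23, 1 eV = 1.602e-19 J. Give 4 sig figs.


Step 1: z*J = 7*0.428 = 2.996 eV
Step 2: Convert to Joules: 2.996*1.602e-19 = 4.8e-19 J
Step 3: T_c = 4.8e-19 / 1.381e-23 = 3.475e+04 K

3.475e+04


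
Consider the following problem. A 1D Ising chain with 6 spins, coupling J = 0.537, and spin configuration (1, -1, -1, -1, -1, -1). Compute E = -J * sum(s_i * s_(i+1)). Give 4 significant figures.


Step 1: Nearest-neighbor products: -1, 1, 1, 1, 1
Step 2: Sum of products = 3
Step 3: E = -0.537 * 3 = -1.611

-1.611


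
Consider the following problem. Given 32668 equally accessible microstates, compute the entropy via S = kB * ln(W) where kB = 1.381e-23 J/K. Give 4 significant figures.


Step 1: ln(W) = ln(32668) = 10.39
Step 2: S = kB * ln(W) = 1.381e-23 * 10.39
Step 3: S = 1.435e-22 J/K

1.435e-22


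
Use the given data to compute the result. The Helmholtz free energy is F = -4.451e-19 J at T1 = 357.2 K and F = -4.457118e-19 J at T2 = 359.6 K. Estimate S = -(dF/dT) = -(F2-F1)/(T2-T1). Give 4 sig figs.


Step 1: dF = F2 - F1 = -4.457118e-19 - (-4.451e-19) = -6.118e-22 J
Step 2: dT = T2 - T1 = 359.6 - 357.2 = 2.4 K
Step 3: S = -dF/dT = -(-6.118e-22)/2.4 = 2.549e-22 J/K

2.549e-22


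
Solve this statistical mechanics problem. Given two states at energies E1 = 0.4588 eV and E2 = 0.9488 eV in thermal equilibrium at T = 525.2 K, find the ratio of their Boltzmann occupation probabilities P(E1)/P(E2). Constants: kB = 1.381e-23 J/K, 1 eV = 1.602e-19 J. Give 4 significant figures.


Step 1: Compute energy difference dE = E1 - E2 = 0.4588 - 0.9488 = -0.49 eV
Step 2: Convert to Joules: dE_J = -0.49 * 1.602e-19 = -7.85e-20 J
Step 3: Compute exponent = -dE_J / (kB * T) = -(-7.85e-20) / (1.381e-23 * 525.2) = 10.82
Step 4: P(E1)/P(E2) = exp(10.82) = 5.015e+04

5.015e+04


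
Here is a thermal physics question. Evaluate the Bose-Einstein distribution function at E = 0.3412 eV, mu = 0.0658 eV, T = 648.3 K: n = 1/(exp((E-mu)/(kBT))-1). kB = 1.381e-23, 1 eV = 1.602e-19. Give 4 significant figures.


Step 1: (E - mu) = 0.2754 eV
Step 2: x = (E-mu)*eV/(kB*T) = 0.2754*1.602e-19/(1.381e-23*648.3) = 4.928
Step 3: exp(x) = 138.1
Step 4: n = 1/(exp(x)-1) = 0.007295

0.007295


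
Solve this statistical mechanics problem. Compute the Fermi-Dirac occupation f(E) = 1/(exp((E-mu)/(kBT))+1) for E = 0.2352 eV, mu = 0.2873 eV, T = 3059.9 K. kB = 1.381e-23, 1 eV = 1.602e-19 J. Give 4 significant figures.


Step 1: (E - mu) = 0.2352 - 0.2873 = -0.0521 eV
Step 2: Convert: (E-mu)*eV = -8.346e-21 J
Step 3: x = (E-mu)*eV/(kB*T) = -0.1975
Step 4: f = 1/(exp(-0.1975)+1) = 0.5492

0.5492


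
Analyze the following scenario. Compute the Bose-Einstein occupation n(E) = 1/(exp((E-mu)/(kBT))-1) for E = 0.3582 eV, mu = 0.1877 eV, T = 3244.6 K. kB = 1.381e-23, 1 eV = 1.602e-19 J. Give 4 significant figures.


Step 1: (E - mu) = 0.1705 eV
Step 2: x = (E-mu)*eV/(kB*T) = 0.1705*1.602e-19/(1.381e-23*3244.6) = 0.6096
Step 3: exp(x) = 1.84
Step 4: n = 1/(exp(x)-1) = 1.191

1.191


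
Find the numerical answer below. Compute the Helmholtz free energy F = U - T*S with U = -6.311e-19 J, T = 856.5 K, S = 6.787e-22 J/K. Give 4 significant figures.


Step 1: T*S = 856.5 * 6.787e-22 = 5.813e-19 J
Step 2: F = U - T*S = -6.311e-19 - 5.813e-19
Step 3: F = -1.212e-18 J

-1.212e-18


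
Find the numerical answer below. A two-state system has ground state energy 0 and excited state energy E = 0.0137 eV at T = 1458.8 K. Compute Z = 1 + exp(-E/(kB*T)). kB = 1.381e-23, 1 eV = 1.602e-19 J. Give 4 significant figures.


Step 1: Compute beta*E = E*eV/(kB*T) = 0.0137*1.602e-19/(1.381e-23*1458.8) = 0.1089
Step 2: exp(-beta*E) = exp(-0.1089) = 0.8968
Step 3: Z = 1 + 0.8968 = 1.897

1.897


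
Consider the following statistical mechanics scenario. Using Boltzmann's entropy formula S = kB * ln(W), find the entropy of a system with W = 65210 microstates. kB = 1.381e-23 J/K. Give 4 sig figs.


Step 1: ln(W) = ln(65210) = 11.09
Step 2: S = kB * ln(W) = 1.381e-23 * 11.09
Step 3: S = 1.531e-22 J/K

1.531e-22


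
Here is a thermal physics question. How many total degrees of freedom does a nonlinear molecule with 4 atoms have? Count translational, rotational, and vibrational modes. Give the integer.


Step 1: Translational DOF = 3
Step 2: Rotational DOF (nonlinear) = 3
Step 3: Vibrational DOF = 3*4 - 6 = 6
Step 4: Total = 3 + 3 + 6 = 12

12


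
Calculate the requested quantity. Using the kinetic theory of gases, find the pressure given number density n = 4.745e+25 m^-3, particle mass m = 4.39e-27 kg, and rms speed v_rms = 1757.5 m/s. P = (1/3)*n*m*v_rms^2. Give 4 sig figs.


Step 1: v_rms^2 = 1757.5^2 = 3.089e+06
Step 2: n*m = 4.745e+25*4.39e-27 = 0.2083
Step 3: P = (1/3)*0.2083*3.089e+06 = 2.145e+05 Pa

2.145e+05


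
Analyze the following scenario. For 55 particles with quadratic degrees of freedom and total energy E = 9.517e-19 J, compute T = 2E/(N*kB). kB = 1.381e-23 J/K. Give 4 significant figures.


Step 1: Numerator = 2*E = 2*9.517e-19 = 1.903e-18 J
Step 2: Denominator = N*kB = 55*1.381e-23 = 7.595e-22
Step 3: T = 1.903e-18 / 7.595e-22 = 2506 K

2506


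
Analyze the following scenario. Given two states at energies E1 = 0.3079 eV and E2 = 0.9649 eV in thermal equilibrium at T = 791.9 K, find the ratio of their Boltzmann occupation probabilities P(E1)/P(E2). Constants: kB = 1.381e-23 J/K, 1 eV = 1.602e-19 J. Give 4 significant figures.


Step 1: Compute energy difference dE = E1 - E2 = 0.3079 - 0.9649 = -0.657 eV
Step 2: Convert to Joules: dE_J = -0.657 * 1.602e-19 = -1.053e-19 J
Step 3: Compute exponent = -dE_J / (kB * T) = -(-1.053e-19) / (1.381e-23 * 791.9) = 9.624
Step 4: P(E1)/P(E2) = exp(9.624) = 1.513e+04

1.513e+04


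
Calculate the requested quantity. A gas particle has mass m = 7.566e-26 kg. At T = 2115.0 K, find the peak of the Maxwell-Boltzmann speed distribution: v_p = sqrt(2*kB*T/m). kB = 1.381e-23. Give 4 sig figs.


Step 1: Numerator = 2*kB*T = 2*1.381e-23*2115.0 = 5.842e-20
Step 2: Ratio = 5.842e-20 / 7.566e-26 = 7.721e+05
Step 3: v_p = sqrt(7.721e+05) = 878.7 m/s

878.7


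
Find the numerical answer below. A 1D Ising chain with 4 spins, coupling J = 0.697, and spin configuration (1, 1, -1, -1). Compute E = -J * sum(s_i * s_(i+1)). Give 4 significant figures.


Step 1: Nearest-neighbor products: 1, -1, 1
Step 2: Sum of products = 1
Step 3: E = -0.697 * 1 = -0.697

-0.697


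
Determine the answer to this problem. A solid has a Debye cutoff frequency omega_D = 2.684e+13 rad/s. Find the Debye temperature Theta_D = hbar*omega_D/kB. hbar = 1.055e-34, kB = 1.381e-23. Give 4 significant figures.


Step 1: hbar*omega_D = 1.055e-34 * 2.684e+13 = 2.832e-21 J
Step 2: Theta_D = 2.832e-21 / 1.381e-23
Step 3: Theta_D = 205 K

205


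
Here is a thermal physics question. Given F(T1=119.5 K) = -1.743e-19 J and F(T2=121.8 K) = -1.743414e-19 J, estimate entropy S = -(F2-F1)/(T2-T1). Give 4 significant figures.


Step 1: dF = F2 - F1 = -1.743414e-19 - (-1.743e-19) = -4.14e-23 J
Step 2: dT = T2 - T1 = 121.8 - 119.5 = 2.3 K
Step 3: S = -dF/dT = -(-4.14e-23)/2.3 = 1.8e-23 J/K

1.8e-23


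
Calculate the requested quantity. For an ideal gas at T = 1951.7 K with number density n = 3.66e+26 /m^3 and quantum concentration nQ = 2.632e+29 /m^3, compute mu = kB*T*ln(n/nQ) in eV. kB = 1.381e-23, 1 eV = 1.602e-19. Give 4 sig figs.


Step 1: n/nQ = 3.66e+26/2.632e+29 = 0.001391
Step 2: ln(n/nQ) = -6.578
Step 3: mu = kB*T*ln(n/nQ) = 2.695e-20*-6.578 = -1.773e-19 J
Step 4: Convert to eV: -1.773e-19/1.602e-19 = -1.107 eV

-1.107


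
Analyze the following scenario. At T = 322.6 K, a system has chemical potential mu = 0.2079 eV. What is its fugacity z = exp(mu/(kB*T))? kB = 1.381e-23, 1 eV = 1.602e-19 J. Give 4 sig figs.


Step 1: Convert mu to Joules: 0.2079*1.602e-19 = 3.331e-20 J
Step 2: kB*T = 1.381e-23*322.6 = 4.455e-21 J
Step 3: mu/(kB*T) = 7.476
Step 4: z = exp(7.476) = 1765

1765


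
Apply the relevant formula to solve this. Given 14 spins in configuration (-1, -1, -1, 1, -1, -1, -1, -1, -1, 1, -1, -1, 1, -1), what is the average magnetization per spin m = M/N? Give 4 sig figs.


Step 1: Count up spins (+1): 3, down spins (-1): 11
Step 2: Total magnetization M = 3 - 11 = -8
Step 3: m = M/N = -8/14 = -0.5714

-0.5714


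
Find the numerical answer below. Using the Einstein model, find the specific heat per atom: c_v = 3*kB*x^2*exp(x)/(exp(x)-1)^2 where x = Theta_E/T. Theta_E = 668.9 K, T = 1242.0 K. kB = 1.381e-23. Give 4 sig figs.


Step 1: x = Theta_E/T = 668.9/1242.0 = 0.5386
Step 2: x^2 = 0.2901
Step 3: exp(x) = 1.714
Step 4: c_v = 3*1.381e-23*0.2901*1.714/(1.714-1)^2 = 4.044e-23

4.044e-23


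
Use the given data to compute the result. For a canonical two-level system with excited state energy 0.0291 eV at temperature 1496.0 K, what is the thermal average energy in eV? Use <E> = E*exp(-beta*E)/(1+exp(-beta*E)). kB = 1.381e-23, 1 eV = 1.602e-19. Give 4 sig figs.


Step 1: beta*E = 0.0291*1.602e-19/(1.381e-23*1496.0) = 0.2256
Step 2: exp(-beta*E) = 0.798
Step 3: <E> = 0.0291*0.798/(1+0.798) = 0.01292 eV

0.01292


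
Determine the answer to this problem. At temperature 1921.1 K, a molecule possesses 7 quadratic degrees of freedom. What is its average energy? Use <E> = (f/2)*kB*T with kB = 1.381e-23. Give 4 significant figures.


Step 1: f/2 = 7/2 = 3.5
Step 2: kB*T = 1.381e-23 * 1921.1 = 2.653e-20
Step 3: <E> = 3.5 * 2.653e-20 = 9.286e-20 J

9.286e-20


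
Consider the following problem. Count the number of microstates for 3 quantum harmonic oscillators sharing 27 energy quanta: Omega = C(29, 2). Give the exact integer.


Step 1: Use binomial coefficient C(29, 2)
Step 2: Numerator = 29! / 27!
Step 3: Denominator = 2!
Step 4: Omega = 406

406


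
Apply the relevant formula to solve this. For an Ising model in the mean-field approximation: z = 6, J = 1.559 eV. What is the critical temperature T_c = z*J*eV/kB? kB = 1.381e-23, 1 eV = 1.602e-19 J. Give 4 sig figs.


Step 1: z*J = 6*1.559 = 9.354 eV
Step 2: Convert to Joules: 9.354*1.602e-19 = 1.499e-18 J
Step 3: T_c = 1.499e-18 / 1.381e-23 = 1.085e+05 K

1.085e+05


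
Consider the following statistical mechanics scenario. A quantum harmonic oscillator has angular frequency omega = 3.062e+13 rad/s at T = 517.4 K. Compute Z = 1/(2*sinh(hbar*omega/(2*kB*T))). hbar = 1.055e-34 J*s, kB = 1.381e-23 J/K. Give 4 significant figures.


Step 1: Compute x = hbar*omega/(kB*T) = 1.055e-34*3.062e+13/(1.381e-23*517.4) = 0.4521
Step 2: x/2 = 0.2261
Step 3: sinh(x/2) = 0.228
Step 4: Z = 1/(2*0.228) = 2.193

2.193


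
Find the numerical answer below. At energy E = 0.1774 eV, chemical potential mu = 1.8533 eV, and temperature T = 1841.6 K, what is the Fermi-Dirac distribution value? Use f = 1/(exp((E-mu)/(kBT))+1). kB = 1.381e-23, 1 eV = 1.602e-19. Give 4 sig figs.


Step 1: (E - mu) = 0.1774 - 1.8533 = -1.676 eV
Step 2: Convert: (E-mu)*eV = -2.685e-19 J
Step 3: x = (E-mu)*eV/(kB*T) = -10.56
Step 4: f = 1/(exp(-10.56)+1) = 1

1


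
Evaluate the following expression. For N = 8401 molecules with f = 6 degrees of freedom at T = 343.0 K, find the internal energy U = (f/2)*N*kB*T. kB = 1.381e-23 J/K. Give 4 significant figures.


Step 1: f/2 = 6/2 = 3.0
Step 2: N*kB*T = 8401*1.381e-23*343.0 = 3.979e-17
Step 3: U = 3.0 * 3.979e-17 = 1.194e-16 J

1.194e-16


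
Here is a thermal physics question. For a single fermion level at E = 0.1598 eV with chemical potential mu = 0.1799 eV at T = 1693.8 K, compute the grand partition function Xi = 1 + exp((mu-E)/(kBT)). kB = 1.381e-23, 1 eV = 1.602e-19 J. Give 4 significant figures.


Step 1: (mu - E) = 0.1799 - 0.1598 = 0.0201 eV
Step 2: x = (mu-E)*eV/(kB*T) = 0.0201*1.602e-19/(1.381e-23*1693.8) = 0.1377
Step 3: exp(x) = 1.148
Step 4: Xi = 1 + 1.148 = 2.148

2.148


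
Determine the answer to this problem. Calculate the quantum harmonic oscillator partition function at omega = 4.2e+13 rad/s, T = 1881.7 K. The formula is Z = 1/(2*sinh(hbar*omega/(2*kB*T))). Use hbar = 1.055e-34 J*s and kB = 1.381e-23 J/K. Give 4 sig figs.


Step 1: Compute x = hbar*omega/(kB*T) = 1.055e-34*4.2e+13/(1.381e-23*1881.7) = 0.1705
Step 2: x/2 = 0.08526
Step 3: sinh(x/2) = 0.08536
Step 4: Z = 1/(2*0.08536) = 5.858

5.858


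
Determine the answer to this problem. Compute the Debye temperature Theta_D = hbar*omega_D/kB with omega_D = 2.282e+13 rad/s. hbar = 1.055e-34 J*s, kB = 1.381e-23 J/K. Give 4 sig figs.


Step 1: hbar*omega_D = 1.055e-34 * 2.282e+13 = 2.408e-21 J
Step 2: Theta_D = 2.408e-21 / 1.381e-23
Step 3: Theta_D = 174.3 K

174.3


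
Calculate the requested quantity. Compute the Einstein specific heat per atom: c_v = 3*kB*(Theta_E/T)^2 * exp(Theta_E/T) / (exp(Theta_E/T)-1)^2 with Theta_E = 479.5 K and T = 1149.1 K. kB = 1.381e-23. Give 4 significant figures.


Step 1: x = Theta_E/T = 479.5/1149.1 = 0.4173
Step 2: x^2 = 0.1741
Step 3: exp(x) = 1.518
Step 4: c_v = 3*1.381e-23*0.1741*1.518/(1.518-1)^2 = 4.083e-23

4.083e-23


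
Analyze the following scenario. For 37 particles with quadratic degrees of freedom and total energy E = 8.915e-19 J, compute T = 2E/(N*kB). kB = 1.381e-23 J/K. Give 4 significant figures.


Step 1: Numerator = 2*E = 2*8.915e-19 = 1.783e-18 J
Step 2: Denominator = N*kB = 37*1.381e-23 = 5.11e-22
Step 3: T = 1.783e-18 / 5.11e-22 = 3489 K

3489


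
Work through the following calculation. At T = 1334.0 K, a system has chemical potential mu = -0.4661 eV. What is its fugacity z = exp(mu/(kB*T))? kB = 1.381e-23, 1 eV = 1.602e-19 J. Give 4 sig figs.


Step 1: Convert mu to Joules: -0.4661*1.602e-19 = -7.467e-20 J
Step 2: kB*T = 1.381e-23*1334.0 = 1.842e-20 J
Step 3: mu/(kB*T) = -4.053
Step 4: z = exp(-4.053) = 0.01737

0.01737


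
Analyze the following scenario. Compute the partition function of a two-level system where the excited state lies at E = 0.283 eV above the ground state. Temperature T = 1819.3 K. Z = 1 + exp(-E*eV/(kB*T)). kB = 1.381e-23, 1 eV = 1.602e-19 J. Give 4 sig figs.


Step 1: Compute beta*E = E*eV/(kB*T) = 0.283*1.602e-19/(1.381e-23*1819.3) = 1.804
Step 2: exp(-beta*E) = exp(-1.804) = 0.1646
Step 3: Z = 1 + 0.1646 = 1.165

1.165


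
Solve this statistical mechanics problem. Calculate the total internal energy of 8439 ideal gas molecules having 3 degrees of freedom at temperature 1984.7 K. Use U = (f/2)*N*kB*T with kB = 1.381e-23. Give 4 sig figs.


Step 1: f/2 = 3/2 = 1.5
Step 2: N*kB*T = 8439*1.381e-23*1984.7 = 2.313e-16
Step 3: U = 1.5 * 2.313e-16 = 3.47e-16 J

3.47e-16


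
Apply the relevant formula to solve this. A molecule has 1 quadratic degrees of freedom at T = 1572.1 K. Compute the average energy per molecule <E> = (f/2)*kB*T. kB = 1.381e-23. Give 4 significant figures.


Step 1: f/2 = 1/2 = 0.5
Step 2: kB*T = 1.381e-23 * 1572.1 = 2.171e-20
Step 3: <E> = 0.5 * 2.171e-20 = 1.086e-20 J

1.086e-20


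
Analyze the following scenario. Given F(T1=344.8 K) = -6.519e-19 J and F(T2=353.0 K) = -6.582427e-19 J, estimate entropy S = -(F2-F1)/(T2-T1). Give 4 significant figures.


Step 1: dF = F2 - F1 = -6.582427e-19 - (-6.519e-19) = -6.3427e-21 J
Step 2: dT = T2 - T1 = 353.0 - 344.8 = 8.2 K
Step 3: S = -dF/dT = -(-6.3427e-21)/8.2 = 7.735e-22 J/K

7.735e-22


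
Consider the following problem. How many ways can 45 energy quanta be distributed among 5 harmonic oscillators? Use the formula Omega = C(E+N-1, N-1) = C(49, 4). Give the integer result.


Step 1: Use binomial coefficient C(49, 4)
Step 2: Numerator = 49! / 45!
Step 3: Denominator = 4!
Step 4: Omega = 211876

211876


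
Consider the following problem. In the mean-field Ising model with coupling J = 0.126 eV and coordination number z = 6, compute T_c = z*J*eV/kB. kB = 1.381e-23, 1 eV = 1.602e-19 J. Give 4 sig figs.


Step 1: z*J = 6*0.126 = 0.756 eV
Step 2: Convert to Joules: 0.756*1.602e-19 = 1.211e-19 J
Step 3: T_c = 1.211e-19 / 1.381e-23 = 8770 K

8770


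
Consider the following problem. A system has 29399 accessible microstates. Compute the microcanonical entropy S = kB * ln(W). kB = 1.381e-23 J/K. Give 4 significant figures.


Step 1: ln(W) = ln(29399) = 10.29
Step 2: S = kB * ln(W) = 1.381e-23 * 10.29
Step 3: S = 1.421e-22 J/K

1.421e-22


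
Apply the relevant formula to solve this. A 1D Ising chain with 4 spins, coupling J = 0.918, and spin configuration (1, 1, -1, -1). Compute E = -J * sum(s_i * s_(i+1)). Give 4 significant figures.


Step 1: Nearest-neighbor products: 1, -1, 1
Step 2: Sum of products = 1
Step 3: E = -0.918 * 1 = -0.918

-0.918


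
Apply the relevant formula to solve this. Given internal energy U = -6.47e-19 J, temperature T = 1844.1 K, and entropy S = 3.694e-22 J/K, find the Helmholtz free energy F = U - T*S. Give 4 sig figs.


Step 1: T*S = 1844.1 * 3.694e-22 = 6.812e-19 J
Step 2: F = U - T*S = -6.47e-19 - 6.812e-19
Step 3: F = -1.328e-18 J

-1.328e-18


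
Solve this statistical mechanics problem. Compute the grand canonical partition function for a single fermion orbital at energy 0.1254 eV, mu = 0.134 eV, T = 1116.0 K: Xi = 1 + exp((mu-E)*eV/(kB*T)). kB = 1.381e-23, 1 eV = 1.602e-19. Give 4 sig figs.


Step 1: (mu - E) = 0.134 - 0.1254 = 0.0086 eV
Step 2: x = (mu-E)*eV/(kB*T) = 0.0086*1.602e-19/(1.381e-23*1116.0) = 0.08939
Step 3: exp(x) = 1.094
Step 4: Xi = 1 + 1.094 = 2.094

2.094
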